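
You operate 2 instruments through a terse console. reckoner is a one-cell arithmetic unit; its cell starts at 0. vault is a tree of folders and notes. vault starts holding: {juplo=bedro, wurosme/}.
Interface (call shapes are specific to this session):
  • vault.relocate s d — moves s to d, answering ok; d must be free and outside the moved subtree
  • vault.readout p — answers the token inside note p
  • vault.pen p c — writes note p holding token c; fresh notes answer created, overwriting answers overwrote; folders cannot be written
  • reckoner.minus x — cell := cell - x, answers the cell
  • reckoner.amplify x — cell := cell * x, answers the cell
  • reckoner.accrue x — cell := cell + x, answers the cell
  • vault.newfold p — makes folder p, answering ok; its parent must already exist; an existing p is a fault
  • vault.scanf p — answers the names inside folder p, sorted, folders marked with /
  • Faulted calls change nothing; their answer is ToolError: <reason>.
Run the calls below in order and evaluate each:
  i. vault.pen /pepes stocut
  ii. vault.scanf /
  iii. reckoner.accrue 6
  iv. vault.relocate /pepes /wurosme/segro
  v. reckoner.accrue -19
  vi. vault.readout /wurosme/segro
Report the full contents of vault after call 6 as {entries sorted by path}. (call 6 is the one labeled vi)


// 1. vault.pen(p=/pepes, c=stocut) -> created
// 2. vault.scanf(p=/) -> [juplo, pepes, wurosme/]
// 3. reckoner.accrue(x=6) -> 6
// 4. vault.relocate(s=/pepes, d=/wurosme/segro) -> ok
// 5. reckoner.accrue(x=-19) -> -13
// 6. vault.readout(p=/wurosme/segro) -> stocut

Answer: {juplo=bedro, wurosme/, wurosme/segro=stocut}


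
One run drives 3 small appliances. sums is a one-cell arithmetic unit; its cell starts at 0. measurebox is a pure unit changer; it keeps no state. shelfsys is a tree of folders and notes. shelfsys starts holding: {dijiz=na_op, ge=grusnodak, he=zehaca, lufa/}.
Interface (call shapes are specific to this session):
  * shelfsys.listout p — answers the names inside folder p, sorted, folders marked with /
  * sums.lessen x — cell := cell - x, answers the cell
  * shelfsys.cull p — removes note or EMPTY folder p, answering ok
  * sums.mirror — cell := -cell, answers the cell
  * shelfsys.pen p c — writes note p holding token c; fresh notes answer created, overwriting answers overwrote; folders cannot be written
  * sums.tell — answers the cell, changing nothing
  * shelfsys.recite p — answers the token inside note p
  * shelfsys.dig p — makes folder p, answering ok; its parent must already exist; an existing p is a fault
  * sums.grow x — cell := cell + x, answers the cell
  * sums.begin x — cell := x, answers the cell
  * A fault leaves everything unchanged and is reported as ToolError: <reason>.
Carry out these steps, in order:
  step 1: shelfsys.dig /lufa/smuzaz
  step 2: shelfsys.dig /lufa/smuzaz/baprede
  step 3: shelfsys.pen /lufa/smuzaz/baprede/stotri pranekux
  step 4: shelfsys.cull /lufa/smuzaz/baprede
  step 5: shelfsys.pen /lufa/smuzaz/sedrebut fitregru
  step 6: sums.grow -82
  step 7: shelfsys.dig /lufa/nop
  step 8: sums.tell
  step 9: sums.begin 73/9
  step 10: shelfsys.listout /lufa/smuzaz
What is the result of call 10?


I run shelfsys.dig with p→/lufa/smuzaz: ok.
I run shelfsys.dig with p→/lufa/smuzaz/baprede, yielding ok.
Then shelfsys.pen with p→/lufa/smuzaz/baprede/stotri, c→pranekux, — result: created.
Using shelfsys.cull with p→/lufa/smuzaz/baprede: ToolError: not empty.
I run shelfsys.pen with p→/lufa/smuzaz/sedrebut, c→fitregru: created.
Then sums.grow with x→-82: -82.
I call shelfsys.dig with p→/lufa/nop, and observe ok.
Then sums.tell(), → -82.
Then sums.begin with x→73/9, giving 73/9.
Using shelfsys.listout with p→/lufa/smuzaz, and get [baprede/, sedrebut].

Answer: [baprede/, sedrebut]


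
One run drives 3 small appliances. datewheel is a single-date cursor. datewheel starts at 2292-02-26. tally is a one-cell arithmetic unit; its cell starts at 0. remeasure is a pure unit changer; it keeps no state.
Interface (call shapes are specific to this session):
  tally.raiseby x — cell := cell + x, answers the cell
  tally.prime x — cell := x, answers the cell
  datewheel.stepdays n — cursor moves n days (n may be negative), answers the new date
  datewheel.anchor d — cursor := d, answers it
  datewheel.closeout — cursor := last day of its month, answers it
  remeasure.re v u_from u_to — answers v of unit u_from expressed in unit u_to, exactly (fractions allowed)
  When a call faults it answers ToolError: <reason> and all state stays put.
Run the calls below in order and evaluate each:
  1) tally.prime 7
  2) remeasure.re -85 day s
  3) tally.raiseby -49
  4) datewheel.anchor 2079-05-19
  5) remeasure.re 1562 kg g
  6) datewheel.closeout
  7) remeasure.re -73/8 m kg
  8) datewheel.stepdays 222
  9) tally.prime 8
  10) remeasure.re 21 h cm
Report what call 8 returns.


I run tally.prime using 7, giving 7.
Using remeasure.re using -85, day, s, which returns -7344000.
Then tally.raiseby using -49, → -42.
I call datewheel.anchor using 2079-05-19, and observe 2079-05-19.
Calling remeasure.re using 1562, kg, g, giving 1562000.
Invoking datewheel.closeout, which returns 2079-05-31.
I invoke remeasure.re using -73/8, m, kg, giving ToolError: incompatible units.
I run datewheel.stepdays using 222, which returns 2080-01-08.
Then tally.prime using 8, giving 8.
Next I call remeasure.re using 21, h, cm, and see ToolError: incompatible units.

Answer: 2080-01-08


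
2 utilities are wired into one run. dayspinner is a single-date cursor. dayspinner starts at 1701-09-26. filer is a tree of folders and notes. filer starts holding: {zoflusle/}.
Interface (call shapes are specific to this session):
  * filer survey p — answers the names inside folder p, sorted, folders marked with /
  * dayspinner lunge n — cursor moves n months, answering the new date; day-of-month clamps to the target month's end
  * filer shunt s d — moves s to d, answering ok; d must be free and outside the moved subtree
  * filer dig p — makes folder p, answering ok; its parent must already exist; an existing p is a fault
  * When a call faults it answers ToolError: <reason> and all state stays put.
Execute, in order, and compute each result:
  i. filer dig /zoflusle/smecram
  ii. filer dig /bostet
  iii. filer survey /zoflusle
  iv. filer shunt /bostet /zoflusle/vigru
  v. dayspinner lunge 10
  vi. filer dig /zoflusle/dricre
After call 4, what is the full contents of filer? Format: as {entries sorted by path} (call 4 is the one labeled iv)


Answer: {zoflusle/, zoflusle/smecram/, zoflusle/vigru/}

Derivation:
;; 1. filer dig(p='/zoflusle/smecram') == ok
;; 2. filer dig(p='/bostet') == ok
;; 3. filer survey(p='/zoflusle') == [smecram/]
;; 4. filer shunt(s='/bostet', d='/zoflusle/vigru') == ok
;; 5. dayspinner lunge(n='10') == 1702-07-26
;; 6. filer dig(p='/zoflusle/dricre') == ok


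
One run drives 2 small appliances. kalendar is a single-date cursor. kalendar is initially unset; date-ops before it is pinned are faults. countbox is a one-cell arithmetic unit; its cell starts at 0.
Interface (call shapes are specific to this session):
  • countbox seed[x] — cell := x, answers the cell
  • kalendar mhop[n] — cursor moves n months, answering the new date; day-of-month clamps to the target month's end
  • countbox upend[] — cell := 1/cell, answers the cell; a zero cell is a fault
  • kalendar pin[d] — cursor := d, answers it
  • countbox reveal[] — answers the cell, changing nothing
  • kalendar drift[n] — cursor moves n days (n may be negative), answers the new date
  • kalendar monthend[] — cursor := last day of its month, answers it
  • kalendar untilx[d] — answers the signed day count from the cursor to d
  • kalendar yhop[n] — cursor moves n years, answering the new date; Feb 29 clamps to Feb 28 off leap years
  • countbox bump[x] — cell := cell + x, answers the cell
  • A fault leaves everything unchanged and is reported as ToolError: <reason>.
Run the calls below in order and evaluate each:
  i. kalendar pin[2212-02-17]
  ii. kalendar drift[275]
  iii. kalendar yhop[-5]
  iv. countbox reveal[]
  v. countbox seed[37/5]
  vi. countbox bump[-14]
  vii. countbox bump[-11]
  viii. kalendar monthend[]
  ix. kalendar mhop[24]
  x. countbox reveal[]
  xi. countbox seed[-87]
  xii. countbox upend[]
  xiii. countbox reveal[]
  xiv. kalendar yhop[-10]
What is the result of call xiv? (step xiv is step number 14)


Answer: 2199-11-30

Derivation:
[in] kalendar pin d→2212-02-17
= 2212-02-17
[in] kalendar drift n→275
= 2212-11-18
[in] kalendar yhop n→-5
= 2207-11-18
[in] countbox reveal
= 0
[in] countbox seed x→37/5
= 37/5
[in] countbox bump x→-14
= -33/5
[in] countbox bump x→-11
= -88/5
[in] kalendar monthend
= 2207-11-30
[in] kalendar mhop n→24
= 2209-11-30
[in] countbox reveal
= -88/5
[in] countbox seed x→-87
= -87
[in] countbox upend
= -1/87
[in] countbox reveal
= -1/87
[in] kalendar yhop n→-10
= 2199-11-30


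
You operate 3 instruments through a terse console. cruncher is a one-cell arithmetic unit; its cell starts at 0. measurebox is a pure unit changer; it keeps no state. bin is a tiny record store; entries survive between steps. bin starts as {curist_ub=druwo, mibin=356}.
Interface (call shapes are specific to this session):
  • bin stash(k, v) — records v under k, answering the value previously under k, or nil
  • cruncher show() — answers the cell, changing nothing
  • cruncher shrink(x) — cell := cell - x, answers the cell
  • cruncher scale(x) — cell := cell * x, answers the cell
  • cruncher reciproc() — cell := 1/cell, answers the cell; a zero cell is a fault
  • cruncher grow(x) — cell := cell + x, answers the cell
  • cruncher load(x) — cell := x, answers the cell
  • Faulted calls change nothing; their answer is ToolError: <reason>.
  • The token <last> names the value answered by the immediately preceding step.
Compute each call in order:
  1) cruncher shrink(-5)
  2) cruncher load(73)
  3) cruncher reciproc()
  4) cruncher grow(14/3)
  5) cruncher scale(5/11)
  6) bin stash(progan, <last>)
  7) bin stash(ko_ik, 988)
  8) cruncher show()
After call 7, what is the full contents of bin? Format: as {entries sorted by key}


Answer: {curist_ub=druwo, ko_ik=988, mibin=356, progan=5125/2409}

Derivation:
==> cruncher shrink(x→-5)
<== 5
==> cruncher load(x→73)
<== 73
==> cruncher reciproc()
<== 1/73
==> cruncher grow(x→14/3)
<== 1025/219
==> cruncher scale(x→5/11)
<== 5125/2409
==> bin stash(k→progan, v→<last>)
<== nil
==> bin stash(k→ko_ik, v→988)
<== nil
==> cruncher show()
<== 5125/2409


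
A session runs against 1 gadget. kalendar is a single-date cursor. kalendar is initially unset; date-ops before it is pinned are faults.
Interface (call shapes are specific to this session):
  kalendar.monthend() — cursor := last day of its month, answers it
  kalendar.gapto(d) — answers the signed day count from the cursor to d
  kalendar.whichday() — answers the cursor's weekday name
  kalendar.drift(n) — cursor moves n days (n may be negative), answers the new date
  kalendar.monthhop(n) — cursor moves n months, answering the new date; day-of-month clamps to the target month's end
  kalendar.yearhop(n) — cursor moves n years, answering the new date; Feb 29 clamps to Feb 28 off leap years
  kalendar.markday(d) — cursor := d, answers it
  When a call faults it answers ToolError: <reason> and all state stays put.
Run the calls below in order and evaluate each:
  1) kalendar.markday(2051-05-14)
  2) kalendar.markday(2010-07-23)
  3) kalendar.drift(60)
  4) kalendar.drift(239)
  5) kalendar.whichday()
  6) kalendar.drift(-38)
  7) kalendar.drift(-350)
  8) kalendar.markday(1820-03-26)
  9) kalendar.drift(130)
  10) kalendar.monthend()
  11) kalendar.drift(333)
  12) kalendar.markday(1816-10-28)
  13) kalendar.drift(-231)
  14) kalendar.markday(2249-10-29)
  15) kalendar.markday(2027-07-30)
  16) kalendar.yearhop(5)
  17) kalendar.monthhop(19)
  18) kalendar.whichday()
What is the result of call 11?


;; 1. kalendar.markday(d=2051-05-14) -> 2051-05-14
;; 2. kalendar.markday(d=2010-07-23) -> 2010-07-23
;; 3. kalendar.drift(n=60) -> 2010-09-21
;; 4. kalendar.drift(n=239) -> 2011-05-18
;; 5. kalendar.whichday() -> Wednesday
;; 6. kalendar.drift(n=-38) -> 2011-04-10
;; 7. kalendar.drift(n=-350) -> 2010-04-25
;; 8. kalendar.markday(d=1820-03-26) -> 1820-03-26
;; 9. kalendar.drift(n=130) -> 1820-08-03
;; 10. kalendar.monthend() -> 1820-08-31
;; 11. kalendar.drift(n=333) -> 1821-07-30
;; 12. kalendar.markday(d=1816-10-28) -> 1816-10-28
;; 13. kalendar.drift(n=-231) -> 1816-03-11
;; 14. kalendar.markday(d=2249-10-29) -> 2249-10-29
;; 15. kalendar.markday(d=2027-07-30) -> 2027-07-30
;; 16. kalendar.yearhop(n=5) -> 2032-07-30
;; 17. kalendar.monthhop(n=19) -> 2034-02-28
;; 18. kalendar.whichday() -> Tuesday

Answer: 1821-07-30


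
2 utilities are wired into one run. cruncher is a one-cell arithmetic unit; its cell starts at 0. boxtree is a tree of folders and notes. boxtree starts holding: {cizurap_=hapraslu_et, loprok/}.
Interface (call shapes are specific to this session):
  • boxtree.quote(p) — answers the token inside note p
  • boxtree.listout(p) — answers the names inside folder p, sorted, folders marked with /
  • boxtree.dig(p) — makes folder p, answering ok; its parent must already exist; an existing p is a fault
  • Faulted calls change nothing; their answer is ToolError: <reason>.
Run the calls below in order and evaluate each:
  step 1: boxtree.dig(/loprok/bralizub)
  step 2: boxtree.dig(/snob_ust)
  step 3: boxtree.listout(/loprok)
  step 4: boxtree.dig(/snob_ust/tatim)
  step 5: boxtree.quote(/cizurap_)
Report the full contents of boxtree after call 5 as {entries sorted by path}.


-> dig(/loprok/bralizub)
<- ok
-> dig(/snob_ust)
<- ok
-> listout(/loprok)
<- [bralizub/]
-> dig(/snob_ust/tatim)
<- ok
-> quote(/cizurap_)
<- hapraslu_et

Answer: {cizurap_=hapraslu_et, loprok/, loprok/bralizub/, snob_ust/, snob_ust/tatim/}


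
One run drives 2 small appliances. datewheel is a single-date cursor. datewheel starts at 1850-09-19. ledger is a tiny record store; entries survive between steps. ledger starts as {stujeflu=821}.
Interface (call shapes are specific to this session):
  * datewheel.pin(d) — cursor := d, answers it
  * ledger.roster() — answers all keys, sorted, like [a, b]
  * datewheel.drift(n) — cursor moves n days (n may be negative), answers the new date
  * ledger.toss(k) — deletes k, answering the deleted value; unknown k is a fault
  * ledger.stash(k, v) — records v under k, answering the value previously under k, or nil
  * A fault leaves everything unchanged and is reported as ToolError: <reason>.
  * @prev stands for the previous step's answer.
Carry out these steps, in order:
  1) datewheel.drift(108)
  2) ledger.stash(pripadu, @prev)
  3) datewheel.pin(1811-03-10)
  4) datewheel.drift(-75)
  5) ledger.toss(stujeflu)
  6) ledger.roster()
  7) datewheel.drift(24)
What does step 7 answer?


Answer: 1811-01-18

Derivation:
> datewheel.drift n: 108
[out] 1851-01-05
> ledger.stash k: pripadu v: @prev
[out] nil
> datewheel.pin d: 1811-03-10
[out] 1811-03-10
> datewheel.drift n: -75
[out] 1810-12-25
> ledger.toss k: stujeflu
[out] 821
> ledger.roster
[out] [pripadu]
> datewheel.drift n: 24
[out] 1811-01-18


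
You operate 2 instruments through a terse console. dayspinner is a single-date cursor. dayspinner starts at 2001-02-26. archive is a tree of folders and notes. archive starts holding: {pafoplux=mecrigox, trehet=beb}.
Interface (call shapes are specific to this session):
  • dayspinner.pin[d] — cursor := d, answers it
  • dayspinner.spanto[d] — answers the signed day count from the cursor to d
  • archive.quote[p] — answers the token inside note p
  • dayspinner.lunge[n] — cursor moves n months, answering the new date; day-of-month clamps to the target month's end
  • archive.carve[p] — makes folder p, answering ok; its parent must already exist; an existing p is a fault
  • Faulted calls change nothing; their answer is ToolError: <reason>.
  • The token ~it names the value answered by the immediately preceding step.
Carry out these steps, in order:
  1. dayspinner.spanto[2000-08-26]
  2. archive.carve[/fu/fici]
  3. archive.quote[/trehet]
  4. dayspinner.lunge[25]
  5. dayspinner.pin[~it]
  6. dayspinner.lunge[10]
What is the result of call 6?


! 1. dayspinner.spanto(d=2000-08-26) ~> -184
! 2. archive.carve(p=/fu/fici) ~> ToolError: no parent
! 3. archive.quote(p=/trehet) ~> beb
! 4. dayspinner.lunge(n=25) ~> 2003-03-26
! 5. dayspinner.pin(d=~it) ~> 2003-03-26
! 6. dayspinner.lunge(n=10) ~> 2004-01-26

Answer: 2004-01-26


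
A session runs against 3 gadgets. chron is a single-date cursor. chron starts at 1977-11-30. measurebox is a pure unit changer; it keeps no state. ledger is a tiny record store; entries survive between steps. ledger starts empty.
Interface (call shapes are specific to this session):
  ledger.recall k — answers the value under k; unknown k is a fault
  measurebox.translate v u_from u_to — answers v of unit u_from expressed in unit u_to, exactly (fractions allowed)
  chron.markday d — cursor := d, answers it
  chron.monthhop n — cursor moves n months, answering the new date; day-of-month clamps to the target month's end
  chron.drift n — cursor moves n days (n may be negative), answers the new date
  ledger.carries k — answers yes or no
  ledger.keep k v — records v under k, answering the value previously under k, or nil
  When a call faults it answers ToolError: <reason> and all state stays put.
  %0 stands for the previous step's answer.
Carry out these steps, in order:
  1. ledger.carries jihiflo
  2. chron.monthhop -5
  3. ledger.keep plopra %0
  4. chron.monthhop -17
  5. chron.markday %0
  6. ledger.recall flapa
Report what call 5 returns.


Answer: 1976-01-30

Derivation:
CALL ledger.carries[k='jihiflo']
RET  no
CALL chron.monthhop[n='-5']
RET  1977-06-30
CALL ledger.keep[k='plopra'; v='%0']
RET  nil
CALL chron.monthhop[n='-17']
RET  1976-01-30
CALL chron.markday[d='%0']
RET  1976-01-30
CALL ledger.recall[k='flapa']
RET  ToolError: no such key flapa


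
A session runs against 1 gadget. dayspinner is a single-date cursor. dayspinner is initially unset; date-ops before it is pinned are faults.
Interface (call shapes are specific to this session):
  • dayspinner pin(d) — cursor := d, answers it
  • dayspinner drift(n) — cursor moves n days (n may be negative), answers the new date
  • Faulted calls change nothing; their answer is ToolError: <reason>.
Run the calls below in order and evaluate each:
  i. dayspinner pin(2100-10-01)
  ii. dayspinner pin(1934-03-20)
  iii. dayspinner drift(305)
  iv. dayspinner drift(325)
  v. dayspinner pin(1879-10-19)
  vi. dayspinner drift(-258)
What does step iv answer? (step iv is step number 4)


Do: dayspinner pin[d→2100-10-01]
See: 2100-10-01
Do: dayspinner pin[d→1934-03-20]
See: 1934-03-20
Do: dayspinner drift[n→305]
See: 1935-01-19
Do: dayspinner drift[n→325]
See: 1935-12-10
Do: dayspinner pin[d→1879-10-19]
See: 1879-10-19
Do: dayspinner drift[n→-258]
See: 1879-02-03

Answer: 1935-12-10


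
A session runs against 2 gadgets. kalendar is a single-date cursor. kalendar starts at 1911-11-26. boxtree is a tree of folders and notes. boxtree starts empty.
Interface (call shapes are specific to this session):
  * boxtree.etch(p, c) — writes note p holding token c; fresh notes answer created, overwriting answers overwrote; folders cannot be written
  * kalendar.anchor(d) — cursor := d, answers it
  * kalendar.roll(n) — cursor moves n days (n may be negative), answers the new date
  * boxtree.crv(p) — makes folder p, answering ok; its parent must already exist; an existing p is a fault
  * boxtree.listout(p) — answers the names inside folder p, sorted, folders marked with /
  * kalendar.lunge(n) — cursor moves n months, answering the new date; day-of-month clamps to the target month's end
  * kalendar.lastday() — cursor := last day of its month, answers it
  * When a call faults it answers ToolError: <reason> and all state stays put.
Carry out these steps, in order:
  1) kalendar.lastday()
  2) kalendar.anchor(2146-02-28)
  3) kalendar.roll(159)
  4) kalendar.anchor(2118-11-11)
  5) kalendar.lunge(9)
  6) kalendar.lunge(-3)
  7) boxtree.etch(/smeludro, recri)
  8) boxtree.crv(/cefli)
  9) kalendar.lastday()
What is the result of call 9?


> lastday
= 1911-11-30
> anchor d→2146-02-28
= 2146-02-28
> roll n→159
= 2146-08-06
> anchor d→2118-11-11
= 2118-11-11
> lunge n→9
= 2119-08-11
> lunge n→-3
= 2119-05-11
> etch p→/smeludro c→recri
= created
> crv p→/cefli
= ok
> lastday
= 2119-05-31

Answer: 2119-05-31


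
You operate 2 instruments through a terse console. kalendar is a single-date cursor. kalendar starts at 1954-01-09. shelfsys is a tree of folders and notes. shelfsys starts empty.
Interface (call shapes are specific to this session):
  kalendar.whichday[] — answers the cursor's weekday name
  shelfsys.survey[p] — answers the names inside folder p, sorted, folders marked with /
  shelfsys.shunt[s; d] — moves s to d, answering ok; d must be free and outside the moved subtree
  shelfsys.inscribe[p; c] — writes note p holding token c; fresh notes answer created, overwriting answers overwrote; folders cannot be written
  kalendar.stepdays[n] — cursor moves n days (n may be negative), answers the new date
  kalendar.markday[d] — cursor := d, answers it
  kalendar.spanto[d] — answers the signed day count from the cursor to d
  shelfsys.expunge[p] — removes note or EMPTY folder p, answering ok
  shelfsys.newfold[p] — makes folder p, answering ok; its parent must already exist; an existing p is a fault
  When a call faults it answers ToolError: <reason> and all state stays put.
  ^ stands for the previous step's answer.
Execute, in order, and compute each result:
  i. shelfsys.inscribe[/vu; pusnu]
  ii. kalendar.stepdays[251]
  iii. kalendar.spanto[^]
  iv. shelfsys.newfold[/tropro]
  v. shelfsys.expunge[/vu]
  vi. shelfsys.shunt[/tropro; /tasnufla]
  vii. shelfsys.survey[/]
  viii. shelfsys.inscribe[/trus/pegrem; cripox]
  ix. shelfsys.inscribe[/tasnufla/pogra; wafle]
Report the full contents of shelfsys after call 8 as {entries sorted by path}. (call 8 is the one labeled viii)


I run inscribe using p=/vu, c=pusnu, and get created.
Calling stepdays using n=251: 1954-09-17.
Then spanto using d=^, → 0.
I use newfold using p=/tropro, → ok.
Then expunge using p=/vu, → ok.
Now I run shunt using s=/tropro, d=/tasnufla, — result: ok.
Calling survey using p=/, yielding [tasnufla/].
I use inscribe using p=/trus/pegrem, c=cripox, giving ToolError: no parent.
I run inscribe using p=/tasnufla/pogra, c=wafle, — result: created.

Answer: {tasnufla/}


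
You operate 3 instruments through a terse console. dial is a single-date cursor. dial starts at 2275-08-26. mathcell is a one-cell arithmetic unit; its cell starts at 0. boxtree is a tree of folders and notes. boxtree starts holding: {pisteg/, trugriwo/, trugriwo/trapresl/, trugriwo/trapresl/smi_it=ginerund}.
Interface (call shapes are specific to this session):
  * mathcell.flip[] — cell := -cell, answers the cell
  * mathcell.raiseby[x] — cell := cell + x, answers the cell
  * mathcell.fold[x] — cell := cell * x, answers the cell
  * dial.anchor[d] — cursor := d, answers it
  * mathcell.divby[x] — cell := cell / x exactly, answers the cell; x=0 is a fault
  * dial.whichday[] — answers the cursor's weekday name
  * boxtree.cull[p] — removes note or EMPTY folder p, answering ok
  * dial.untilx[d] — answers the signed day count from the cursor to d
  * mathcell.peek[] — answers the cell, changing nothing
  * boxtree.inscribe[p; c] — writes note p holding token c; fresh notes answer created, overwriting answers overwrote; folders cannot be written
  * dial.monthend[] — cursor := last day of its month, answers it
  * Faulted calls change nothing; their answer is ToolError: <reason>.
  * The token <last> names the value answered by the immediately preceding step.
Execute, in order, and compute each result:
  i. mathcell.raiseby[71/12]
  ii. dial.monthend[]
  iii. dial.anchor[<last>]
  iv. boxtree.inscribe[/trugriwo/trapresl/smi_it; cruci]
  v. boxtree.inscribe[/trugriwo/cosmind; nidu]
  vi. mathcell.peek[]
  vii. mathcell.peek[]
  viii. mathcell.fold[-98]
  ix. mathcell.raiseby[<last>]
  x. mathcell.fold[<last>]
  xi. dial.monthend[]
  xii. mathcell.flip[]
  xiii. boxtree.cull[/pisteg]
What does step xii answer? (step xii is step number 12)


Do: raiseby[71/12]
See: 71/12
Do: monthend[]
See: 2275-08-31
Do: anchor[<last>]
See: 2275-08-31
Do: inscribe[/trugriwo/trapresl/smi_it; cruci]
See: overwrote
Do: inscribe[/trugriwo/cosmind; nidu]
See: created
Do: peek[]
See: 71/12
Do: peek[]
See: 71/12
Do: fold[-98]
See: -3479/6
Do: raiseby[<last>]
See: -3479/3
Do: fold[<last>]
See: 12103441/9
Do: monthend[]
See: 2275-08-31
Do: flip[]
See: -12103441/9
Do: cull[/pisteg]
See: ok

Answer: -12103441/9


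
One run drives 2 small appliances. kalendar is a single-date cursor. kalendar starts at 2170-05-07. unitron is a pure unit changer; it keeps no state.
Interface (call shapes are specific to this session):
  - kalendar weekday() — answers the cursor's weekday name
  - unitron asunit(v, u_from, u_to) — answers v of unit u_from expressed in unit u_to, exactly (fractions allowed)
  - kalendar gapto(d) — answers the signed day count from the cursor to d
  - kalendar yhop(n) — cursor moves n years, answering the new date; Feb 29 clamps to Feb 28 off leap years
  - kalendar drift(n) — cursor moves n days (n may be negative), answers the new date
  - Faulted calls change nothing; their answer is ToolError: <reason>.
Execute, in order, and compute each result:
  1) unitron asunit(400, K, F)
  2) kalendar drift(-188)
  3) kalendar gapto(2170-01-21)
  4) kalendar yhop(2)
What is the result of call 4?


>>> unitron asunit 400 K F
= 26033/100
>>> kalendar drift -188
= 2169-10-31
>>> kalendar gapto 2170-01-21
= 82
>>> kalendar yhop 2
= 2171-10-31

Answer: 2171-10-31


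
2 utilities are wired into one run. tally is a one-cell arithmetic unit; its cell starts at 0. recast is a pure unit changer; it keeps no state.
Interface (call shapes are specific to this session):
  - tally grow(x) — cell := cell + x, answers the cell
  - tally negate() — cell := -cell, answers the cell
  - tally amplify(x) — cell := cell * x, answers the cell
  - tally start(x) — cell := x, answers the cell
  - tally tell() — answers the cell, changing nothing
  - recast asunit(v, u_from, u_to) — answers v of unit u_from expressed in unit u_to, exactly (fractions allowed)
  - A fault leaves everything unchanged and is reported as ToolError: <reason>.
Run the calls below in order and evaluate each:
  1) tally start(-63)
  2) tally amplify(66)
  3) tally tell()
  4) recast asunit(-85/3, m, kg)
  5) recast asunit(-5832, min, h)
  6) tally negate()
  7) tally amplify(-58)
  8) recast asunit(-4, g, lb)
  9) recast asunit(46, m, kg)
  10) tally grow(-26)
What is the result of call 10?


Answer: -241190

Derivation:
Using tally start with x: -63, and get -63.
I try tally amplify with x: 66, and get -4158.
I use tally tell(), and get -4158.
Invoking recast asunit with v: -85/3, u_from: m, u_to: kg, and get ToolError: incompatible units.
Invoking recast asunit with v: -5832, u_from: min, u_to: h, → -486/5.
Then tally negate(), and see 4158.
I run tally amplify with x: -58, and see -241164.
I invoke recast asunit with v: -4, u_from: g, u_to: lb, which returns -400000/45359237.
I invoke recast asunit with v: 46, u_from: m, u_to: kg, and get ToolError: incompatible units.
Now I run tally grow with x: -26, which returns -241190.


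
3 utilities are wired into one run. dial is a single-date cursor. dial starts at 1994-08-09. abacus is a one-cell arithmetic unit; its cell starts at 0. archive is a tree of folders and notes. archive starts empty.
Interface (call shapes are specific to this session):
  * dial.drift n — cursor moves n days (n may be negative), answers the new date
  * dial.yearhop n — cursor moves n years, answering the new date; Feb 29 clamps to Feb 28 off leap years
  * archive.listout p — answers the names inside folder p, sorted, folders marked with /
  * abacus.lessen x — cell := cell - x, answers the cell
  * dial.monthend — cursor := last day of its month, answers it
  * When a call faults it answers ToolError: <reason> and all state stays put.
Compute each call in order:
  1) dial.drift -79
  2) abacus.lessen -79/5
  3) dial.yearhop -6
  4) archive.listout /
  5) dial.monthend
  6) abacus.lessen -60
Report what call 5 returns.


Answer: 1988-05-31

Derivation:
$ dial.drift n='-79'
  1994-05-22
$ abacus.lessen x='-79/5'
  79/5
$ dial.yearhop n='-6'
  1988-05-22
$ archive.listout p='/'
  []
$ dial.monthend
  1988-05-31
$ abacus.lessen x='-60'
  379/5


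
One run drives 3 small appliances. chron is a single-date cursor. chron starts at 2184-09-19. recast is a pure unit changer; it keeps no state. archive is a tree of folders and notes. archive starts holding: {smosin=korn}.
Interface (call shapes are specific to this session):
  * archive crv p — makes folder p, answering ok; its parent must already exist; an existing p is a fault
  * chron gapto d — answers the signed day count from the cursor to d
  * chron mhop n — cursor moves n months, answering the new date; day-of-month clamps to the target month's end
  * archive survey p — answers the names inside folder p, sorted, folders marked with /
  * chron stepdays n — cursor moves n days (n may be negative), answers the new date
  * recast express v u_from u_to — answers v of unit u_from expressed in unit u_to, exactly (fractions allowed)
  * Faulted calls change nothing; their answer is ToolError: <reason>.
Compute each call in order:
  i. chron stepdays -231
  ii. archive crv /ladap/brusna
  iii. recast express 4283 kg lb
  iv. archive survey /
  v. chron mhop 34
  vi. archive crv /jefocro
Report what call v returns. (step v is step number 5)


Answer: 2186-12-01

Derivation:
! chron stepdays(-231) -> 2184-02-01
! archive crv(/ladap/brusna) -> ToolError: no parent
! recast express(4283, kg, lb) -> 428300000000/45359237
! archive survey(/) -> [smosin]
! chron mhop(34) -> 2186-12-01
! archive crv(/jefocro) -> ok


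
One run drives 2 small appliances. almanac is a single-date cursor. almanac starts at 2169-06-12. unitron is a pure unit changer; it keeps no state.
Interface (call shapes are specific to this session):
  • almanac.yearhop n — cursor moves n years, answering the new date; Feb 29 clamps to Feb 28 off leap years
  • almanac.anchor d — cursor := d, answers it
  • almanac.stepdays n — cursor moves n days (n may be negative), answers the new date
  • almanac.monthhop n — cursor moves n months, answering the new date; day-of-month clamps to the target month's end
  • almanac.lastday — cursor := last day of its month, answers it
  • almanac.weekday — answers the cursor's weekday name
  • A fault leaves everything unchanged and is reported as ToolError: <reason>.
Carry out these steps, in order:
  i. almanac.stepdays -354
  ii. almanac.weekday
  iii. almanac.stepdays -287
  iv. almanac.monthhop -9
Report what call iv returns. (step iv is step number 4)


Answer: 2166-12-10

Derivation:
Do: almanac.stepdays[n→-354]
See: 2168-06-23
Do: almanac.weekday[]
See: Thursday
Do: almanac.stepdays[n→-287]
See: 2167-09-10
Do: almanac.monthhop[n→-9]
See: 2166-12-10


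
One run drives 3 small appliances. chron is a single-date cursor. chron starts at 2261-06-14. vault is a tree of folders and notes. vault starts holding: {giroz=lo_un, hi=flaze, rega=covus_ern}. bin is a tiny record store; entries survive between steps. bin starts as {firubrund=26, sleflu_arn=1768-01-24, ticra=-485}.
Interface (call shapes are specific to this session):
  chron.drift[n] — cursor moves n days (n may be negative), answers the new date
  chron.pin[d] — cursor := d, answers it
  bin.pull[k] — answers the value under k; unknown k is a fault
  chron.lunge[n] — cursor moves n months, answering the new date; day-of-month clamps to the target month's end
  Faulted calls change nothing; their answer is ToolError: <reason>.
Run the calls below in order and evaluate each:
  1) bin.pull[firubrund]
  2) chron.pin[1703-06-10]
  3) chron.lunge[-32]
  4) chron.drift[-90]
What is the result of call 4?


I try bin.pull using k='firubrund', — result: 26.
Using chron.pin using d='1703-06-10', giving 1703-06-10.
Now I run chron.lunge using n='-32', — result: 1700-10-10.
Then chron.drift using n='-90', giving 1700-07-12.

Answer: 1700-07-12


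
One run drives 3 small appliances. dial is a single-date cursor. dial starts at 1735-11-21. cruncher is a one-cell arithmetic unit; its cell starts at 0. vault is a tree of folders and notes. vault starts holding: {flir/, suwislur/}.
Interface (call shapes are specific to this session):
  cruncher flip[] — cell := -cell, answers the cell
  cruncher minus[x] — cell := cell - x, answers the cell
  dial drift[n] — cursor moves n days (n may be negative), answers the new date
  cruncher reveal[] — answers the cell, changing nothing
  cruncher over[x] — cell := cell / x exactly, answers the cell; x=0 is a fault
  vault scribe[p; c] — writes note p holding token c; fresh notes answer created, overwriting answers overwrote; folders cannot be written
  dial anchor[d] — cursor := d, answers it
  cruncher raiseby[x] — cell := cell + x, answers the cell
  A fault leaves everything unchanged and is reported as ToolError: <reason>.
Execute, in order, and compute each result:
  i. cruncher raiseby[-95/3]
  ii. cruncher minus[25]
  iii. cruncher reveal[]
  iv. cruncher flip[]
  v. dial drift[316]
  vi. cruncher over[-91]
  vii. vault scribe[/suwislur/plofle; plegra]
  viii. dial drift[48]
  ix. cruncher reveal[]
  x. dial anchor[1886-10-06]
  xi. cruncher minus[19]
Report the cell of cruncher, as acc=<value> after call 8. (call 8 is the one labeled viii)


Answer: acc=-170/273

Derivation:
Do: cruncher raiseby[x=-95/3]
See: -95/3
Do: cruncher minus[x=25]
See: -170/3
Do: cruncher reveal[]
See: -170/3
Do: cruncher flip[]
See: 170/3
Do: dial drift[n=316]
See: 1736-10-02
Do: cruncher over[x=-91]
See: -170/273
Do: vault scribe[p=/suwislur/plofle; c=plegra]
See: created
Do: dial drift[n=48]
See: 1736-11-19
Do: cruncher reveal[]
See: -170/273
Do: dial anchor[d=1886-10-06]
See: 1886-10-06
Do: cruncher minus[x=19]
See: -5357/273


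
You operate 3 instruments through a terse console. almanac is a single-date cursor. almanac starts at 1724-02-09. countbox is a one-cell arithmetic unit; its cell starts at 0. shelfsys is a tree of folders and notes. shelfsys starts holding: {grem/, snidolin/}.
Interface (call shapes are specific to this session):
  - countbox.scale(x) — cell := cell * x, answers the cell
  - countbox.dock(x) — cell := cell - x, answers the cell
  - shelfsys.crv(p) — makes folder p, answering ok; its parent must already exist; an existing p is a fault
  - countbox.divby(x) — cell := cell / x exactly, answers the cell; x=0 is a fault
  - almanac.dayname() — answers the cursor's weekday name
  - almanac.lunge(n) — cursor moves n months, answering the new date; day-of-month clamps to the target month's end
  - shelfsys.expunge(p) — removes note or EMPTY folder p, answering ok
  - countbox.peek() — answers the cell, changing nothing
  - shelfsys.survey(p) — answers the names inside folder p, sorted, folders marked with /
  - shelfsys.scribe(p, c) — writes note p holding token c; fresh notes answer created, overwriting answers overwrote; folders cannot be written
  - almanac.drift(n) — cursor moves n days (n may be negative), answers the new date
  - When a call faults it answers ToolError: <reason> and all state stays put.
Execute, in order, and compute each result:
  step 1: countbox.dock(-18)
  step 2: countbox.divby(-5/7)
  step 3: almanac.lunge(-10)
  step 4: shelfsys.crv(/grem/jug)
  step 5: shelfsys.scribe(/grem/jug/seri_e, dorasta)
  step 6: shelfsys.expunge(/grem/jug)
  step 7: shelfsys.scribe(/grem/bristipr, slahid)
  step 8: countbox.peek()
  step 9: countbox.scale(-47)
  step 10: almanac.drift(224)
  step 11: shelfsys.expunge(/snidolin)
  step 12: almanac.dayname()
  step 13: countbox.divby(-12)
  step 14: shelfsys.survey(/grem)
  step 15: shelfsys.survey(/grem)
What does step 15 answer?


Answer: [bristipr, jug/]

Derivation:
Act: countbox.dock[x=-18]
Obs: 18
Act: countbox.divby[x=-5/7]
Obs: -126/5
Act: almanac.lunge[n=-10]
Obs: 1723-04-09
Act: shelfsys.crv[p=/grem/jug]
Obs: ok
Act: shelfsys.scribe[p=/grem/jug/seri_e; c=dorasta]
Obs: created
Act: shelfsys.expunge[p=/grem/jug]
Obs: ToolError: not empty
Act: shelfsys.scribe[p=/grem/bristipr; c=slahid]
Obs: created
Act: countbox.peek[]
Obs: -126/5
Act: countbox.scale[x=-47]
Obs: 5922/5
Act: almanac.drift[n=224]
Obs: 1723-11-19
Act: shelfsys.expunge[p=/snidolin]
Obs: ok
Act: almanac.dayname[]
Obs: Friday
Act: countbox.divby[x=-12]
Obs: -987/10
Act: shelfsys.survey[p=/grem]
Obs: [bristipr, jug/]
Act: shelfsys.survey[p=/grem]
Obs: [bristipr, jug/]


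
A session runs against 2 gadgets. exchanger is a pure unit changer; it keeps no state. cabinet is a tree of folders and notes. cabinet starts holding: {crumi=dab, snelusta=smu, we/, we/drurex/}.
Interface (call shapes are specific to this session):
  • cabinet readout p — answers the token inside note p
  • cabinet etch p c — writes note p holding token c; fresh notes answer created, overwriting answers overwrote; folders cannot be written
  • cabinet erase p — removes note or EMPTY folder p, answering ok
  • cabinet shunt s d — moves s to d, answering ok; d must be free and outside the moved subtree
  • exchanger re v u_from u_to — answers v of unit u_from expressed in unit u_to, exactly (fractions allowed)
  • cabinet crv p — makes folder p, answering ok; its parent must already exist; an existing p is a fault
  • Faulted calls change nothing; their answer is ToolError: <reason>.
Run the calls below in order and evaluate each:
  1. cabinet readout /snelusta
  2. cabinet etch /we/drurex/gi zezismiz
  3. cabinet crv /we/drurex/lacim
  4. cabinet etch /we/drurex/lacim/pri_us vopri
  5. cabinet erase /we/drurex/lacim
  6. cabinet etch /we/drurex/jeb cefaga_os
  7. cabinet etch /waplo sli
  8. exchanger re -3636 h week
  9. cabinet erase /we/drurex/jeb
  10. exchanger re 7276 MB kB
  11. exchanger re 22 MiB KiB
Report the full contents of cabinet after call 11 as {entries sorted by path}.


$ cabinet readout /snelusta
:: smu
$ cabinet etch /we/drurex/gi zezismiz
:: created
$ cabinet crv /we/drurex/lacim
:: ok
$ cabinet etch /we/drurex/lacim/pri_us vopri
:: created
$ cabinet erase /we/drurex/lacim
:: ToolError: not empty
$ cabinet etch /we/drurex/jeb cefaga_os
:: created
$ cabinet etch /waplo sli
:: created
$ exchanger re -3636 h week
:: -303/14
$ cabinet erase /we/drurex/jeb
:: ok
$ exchanger re 7276 MB kB
:: 7276000
$ exchanger re 22 MiB KiB
:: 22528

Answer: {crumi=dab, snelusta=smu, waplo=sli, we/, we/drurex/, we/drurex/gi=zezismiz, we/drurex/lacim/, we/drurex/lacim/pri_us=vopri}


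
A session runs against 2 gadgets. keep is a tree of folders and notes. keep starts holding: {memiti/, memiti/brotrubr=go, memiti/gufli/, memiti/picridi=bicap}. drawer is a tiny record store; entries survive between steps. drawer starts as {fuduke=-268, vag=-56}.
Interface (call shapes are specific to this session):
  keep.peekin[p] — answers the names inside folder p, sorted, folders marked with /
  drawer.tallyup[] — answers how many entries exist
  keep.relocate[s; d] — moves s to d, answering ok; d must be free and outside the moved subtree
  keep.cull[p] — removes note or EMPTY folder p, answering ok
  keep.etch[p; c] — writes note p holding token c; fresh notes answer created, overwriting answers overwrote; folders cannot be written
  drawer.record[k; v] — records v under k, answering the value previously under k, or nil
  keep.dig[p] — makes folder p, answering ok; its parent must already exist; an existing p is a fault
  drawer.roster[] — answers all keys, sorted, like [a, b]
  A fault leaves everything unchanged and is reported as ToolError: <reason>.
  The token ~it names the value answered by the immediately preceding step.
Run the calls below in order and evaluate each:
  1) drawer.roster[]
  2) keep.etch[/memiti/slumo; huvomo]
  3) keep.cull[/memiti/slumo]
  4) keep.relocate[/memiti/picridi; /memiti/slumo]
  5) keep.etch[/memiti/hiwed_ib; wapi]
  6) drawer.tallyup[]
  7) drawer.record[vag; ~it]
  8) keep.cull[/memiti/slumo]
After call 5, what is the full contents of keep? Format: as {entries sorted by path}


% drawer.roster
  [fuduke, vag]
% keep.etch p: /memiti/slumo c: huvomo
  created
% keep.cull p: /memiti/slumo
  ok
% keep.relocate s: /memiti/picridi d: /memiti/slumo
  ok
% keep.etch p: /memiti/hiwed_ib c: wapi
  created
% drawer.tallyup
  2
% drawer.record k: vag v: ~it
  -56
% keep.cull p: /memiti/slumo
  ok

Answer: {memiti/, memiti/brotrubr=go, memiti/gufli/, memiti/hiwed_ib=wapi, memiti/slumo=bicap}
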